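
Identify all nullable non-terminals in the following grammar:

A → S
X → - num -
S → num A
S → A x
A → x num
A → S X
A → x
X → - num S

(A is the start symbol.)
A non-terminal is nullable if it can derive ε (the empty string): either it has an ε-production, or it has a production whose right-hand side consists entirely of nullable non-terminals.

There are no ε-productions, so no non-terminal can derive ε.
No non-terminals are nullable.

Answer: None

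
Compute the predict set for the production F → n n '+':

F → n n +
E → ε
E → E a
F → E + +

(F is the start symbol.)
{ 'n' }

PREDICT(F → n n '+') = (FIRST(RHS) \ {ε}) ∪ (FOLLOW(F) if ε ∈ FIRST(RHS), i.e. RHS ⇒* ε)
FIRST(n n '+') = { 'n' }
ε ∉ FIRST(n n '+'), so FOLLOW(F) is not added.
PREDICT(F → n n '+') = { 'n' }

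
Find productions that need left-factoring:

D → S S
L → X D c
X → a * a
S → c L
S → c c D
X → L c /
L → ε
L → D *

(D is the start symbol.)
Left-factoring is needed when two productions for the same non-terminal
share a common prefix on the right-hand side.

Productions for L:
  L → X D c
  L → ε
  L → D *
Productions for X:
  X → a * a
  X → L c /
Productions for S:
  S → c L
  S → c c D

Found common prefix 'c' in productions for S

Answer: Yes, S has productions with common prefix 'c'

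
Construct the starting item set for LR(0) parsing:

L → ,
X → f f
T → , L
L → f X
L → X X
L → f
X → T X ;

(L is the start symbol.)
{ [L → . ,], [L → . X X], [L → . f X], [L → . f], [L' → . L], [T → . , L], [X → . T X ;], [X → . f f] }

First, augment the grammar with L' → L
I₀ = CLOSURE({ [L' → . L] }):
  [L' → . L] has the dot before L: add [L → . ,], [L → . f X], [L → . X X], [L → . f]
  [L → . X X] has the dot before X: add [X → . f f], [X → . T X ;]
  [X → . T X ;] has the dot before T: add [T → . , L]
No further items can be added.

I₀ = { [L → . ,], [L → . X X], [L → . f X], [L → . f], [L' → . L], [T → . , L], [X → . T X ;], [X → . f f] }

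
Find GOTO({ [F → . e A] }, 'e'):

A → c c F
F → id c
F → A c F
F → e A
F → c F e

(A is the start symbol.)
{ [A → . c c F], [F → e . A] }

GOTO(I, 'e') = CLOSURE({ [A → αX.β] : [A → α.Xβ] ∈ I, X = 'e' })

Items with dot before 'e', with the dot advanced:
  [F → . e A] → [F → e . A]
Closure of the advanced items:
  [F → e . A] has the dot before A: add [A → . c c F]

GOTO = { [A → . c c F], [F → e . A] }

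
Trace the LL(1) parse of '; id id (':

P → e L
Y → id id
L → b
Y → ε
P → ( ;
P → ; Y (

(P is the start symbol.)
LL(1) parsing maintains a stack (initially the start symbol over $) and the input. At each step: if the stack top is a terminal, match it against the current input token; if it is a non-terminal N, replace it with the RHS of M[N, lookahead] (the unique production whose predict set contains the lookahead).

Stack is shown with the top on the left.

Stack      Input        Action
------------------------------
P $        ; id id ( $  output P → ; Y (
; Y ( $    ; id id ( $  match ';'
Y ( $      id id ( $    output Y → id id
id id ( $  id id ( $    match 'id'
id ( $     id ( $       match 'id'
( $        ( $          match '('
$          $            accept

The string is accepted.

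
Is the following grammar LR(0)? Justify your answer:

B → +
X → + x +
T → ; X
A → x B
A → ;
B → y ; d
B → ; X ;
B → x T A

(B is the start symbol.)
Augment with B' → B and build the canonical LR(0) collection (I0 = CLOSURE({[B' → . B]}), then GOTO on every symbol after a dot until no new states appear). It has 20 states:
  I0: { [B → . +], [B → . ; X ;], [B → . x T A], [B → . y ; d], [B' → . B] }  — shift
  I1: { [B → + .] }  — reduce
  I2: { [B → ; . X ;], [X → . + x +] }  — shift
  I3: { [B' → B .] }  — accept
  I4: { [B → x . T A], [T → . ; X] }  — shift
  I5: { [B → y . ; d] }  — shift
  I6: { [B → y ; . d] }  — shift
  I7: { [B → y ; d .] }  — reduce
  I8: { [T → ; . X], [X → . + x +] }  — shift
  I9: { [A → . ;], [A → . x B], [B → x T . A] }  — shift
  I10: { [A → ; .] }  — reduce
  I11: { [B → x T A .] }  — reduce
  I12: { [A → x . B], [B → . +], [B → . ; X ;], [B → . x T A], [B → . y ; d] }  — shift
  I13: { [A → x B .] }  — reduce
  I14: { [X → + . x +] }  — shift
  I15: { [T → ; X .] }  — reduce
  I16: { [X → + x . +] }  — shift
  I17: { [X → + x + .] }  — reduce
  I18: { [B → ; X . ;] }  — shift
  I19: { [B → ; X ; .] }  — reduce

Every state is either a pure shift/goto state or contains exactly one complete item and nothing to shift — no conflicts. The grammar is LR(0).

Answer: Yes, the grammar is LR(0)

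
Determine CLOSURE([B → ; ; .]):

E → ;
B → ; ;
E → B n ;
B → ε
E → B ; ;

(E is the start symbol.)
Start with: [B → ; ; .]
The dot is at the end, so nothing is added.

CLOSURE = { [B → ; ; .] }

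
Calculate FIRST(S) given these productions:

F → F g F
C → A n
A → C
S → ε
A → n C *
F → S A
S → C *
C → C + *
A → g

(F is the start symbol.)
FIRST sets of the other non-terminals involved (by the same procedure, iterated to a fixed point):
  FIRST(C) = { 'g', 'n' }

From S → ε:
  - ε-production, so ε ∈ FIRST(S)
From S → C *:
  - C is a non-terminal: add FIRST(C) \ {ε} = { 'g', 'n' }
    C is not nullable, so stop

Collecting: FIRST(S) = { 'g', 'n', ε }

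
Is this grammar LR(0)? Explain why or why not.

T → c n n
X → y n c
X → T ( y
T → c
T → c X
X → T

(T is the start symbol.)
No. Shift-reduce conflict between [T → c .] and [T → . c]

A grammar is LR(0) if no state in the canonical LR(0) collection has:
  - both a shift item (dot before a terminal) and a complete item (shift-reduce conflict), or
  - two or more complete items (reduce-reduce conflict; the accept item [T' → T .] counts as a complete item here).

Augment with T' → T and build the canonical LR(0) collection (I0 = CLOSURE({[T' → . T]}), then GOTO on every symbol after a dot until no new states appear). It has 12 states:
  I0: { [T → . c X], [T → . c n n], [T → . c], [T' → . T] }  — shift
  I1: { [T' → T .] }  — accept
  I2: { [T → . c X], [T → . c n n], [T → . c], [T → c . X], [T → c . n n], [T → c .], [X → . T ( y], [X → . T], [X → . y n c] }  — shift, reduce
  I3: { [X → T . ( y], [X → T .] }  — shift, reduce
  I4: { [T → c X .] }  — reduce
  I5: { [T → c n . n] }  — shift
  I6: { [X → y . n c] }  — shift
  I7: { [X → y n . c] }  — shift
  I8: { [X → y n c .] }  — reduce
  I9: { [T → c n n .] }  — reduce
  I10: { [X → T ( . y] }  — shift
  I11: { [X → T ( y .] }  — reduce

Conflict in state I2:
  Shift-reduce conflict between [T → c .] and [T → . c]
So the grammar is NOT LR(0).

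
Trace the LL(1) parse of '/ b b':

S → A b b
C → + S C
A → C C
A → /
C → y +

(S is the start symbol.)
Stack is shown with the top on the left.

Stack    Input    Action
------------------------
S $      / b b $  output S → A b b
A b b $  / b b $  output A → /
/ b b $  / b b $  match '/'
b b $    b b $    match 'b'
b $      b $      match 'b'
$        $        accept

The string is accepted.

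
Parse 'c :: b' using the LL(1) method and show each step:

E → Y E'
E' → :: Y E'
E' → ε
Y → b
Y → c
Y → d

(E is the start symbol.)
LL(1) parsing maintains a stack (initially the start symbol over $) and the input. At each step: if the stack top is a terminal, match it against the current input token; if it is a non-terminal N, replace it with the RHS of M[N, lookahead] (the unique production whose predict set contains the lookahead).

Stack is shown with the top on the left.

Stack      Input     Action
---------------------------
E $        c :: b $  output E → Y E'
Y E' $     c :: b $  output Y → c
c E' $     c :: b $  match 'c'
E' $       :: b $    output E' → :: Y E'
:: Y E' $  :: b $    match '::'
Y E' $     b $       output Y → b
b E' $     b $       match 'b'
E' $       $         output E' → ε
$          $         accept

The string is accepted.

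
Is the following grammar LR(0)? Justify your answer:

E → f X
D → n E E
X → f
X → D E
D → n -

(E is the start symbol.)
A grammar is LR(0) if no state in the canonical LR(0) collection has:
  - both a shift item (dot before a terminal) and a complete item (shift-reduce conflict), or
  - two or more complete items (reduce-reduce conflict; the accept item [E' → E .] counts as a complete item here).

Augment with E' → E and build the canonical LR(0) collection (I0 = CLOSURE({[E' → . E]}), then GOTO on every symbol after a dot until no new states appear). It has 11 states:
  I0: { [E → . f X], [E' → . E] }  — shift
  I1: { [E' → E .] }  — accept
  I2: { [D → . n -], [D → . n E E], [E → f . X], [X → . D E], [X → . f] }  — shift
  I3: { [E → . f X], [X → D . E] }  — shift
  I4: { [E → f X .] }  — reduce
  I5: { [X → f .] }  — reduce
  I6: { [D → n . -], [D → n . E E], [E → . f X] }  — shift
  I7: { [D → n - .] }  — reduce
  I8: { [D → n E . E], [E → . f X] }  — shift
  I9: { [D → n E E .] }  — reduce
  I10: { [X → D E .] }  — reduce

Every state is either a pure shift/goto state or contains exactly one complete item and nothing to shift — no conflicts. The grammar is LR(0).

Answer: Yes, the grammar is LR(0)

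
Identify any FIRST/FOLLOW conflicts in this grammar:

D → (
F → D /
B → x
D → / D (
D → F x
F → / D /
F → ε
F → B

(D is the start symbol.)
Yes. F → D '/' with FOLLOW(F) on { 'x' }; F → B with FOLLOW(F) on { 'x' }

Nullable non-terminals: F.
FIRST sets used below: FIRST(D) = { '(', '/', 'x' }, FIRST(B) = { 'x' }

F: nullable alternative(s) F → ε; FOLLOW(F) = { 'x' }
  F → D /: FIRST \ {ε} = { '(', '/', 'x' } — overlaps FOLLOW(F) on { 'x' }: CONFLICT
  F → / D /: FIRST \ {ε} = { '/' } — disjoint from FOLLOW(F)
  F → ε: FIRST \ {ε} = { } — this is the only nullable alternative, skip
  F → B: FIRST \ {ε} = { 'x' } — overlaps FOLLOW(F) on { 'x' }: CONFLICT

B, D have no nullable alternative, so no FIRST/FOLLOW check is needed there.

So the grammar has 2 FIRST/FOLLOW conflicts (marked CONFLICT above).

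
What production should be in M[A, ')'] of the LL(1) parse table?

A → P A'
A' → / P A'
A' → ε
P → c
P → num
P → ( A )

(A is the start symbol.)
To find M[A, ')'], we find productions for A where ')' is in the predict set (PREDICT(N → α) = (FIRST(α) \ {ε}) ∪ (FOLLOW(N) if α ⇒* ε)).

Relevant sets:
  FIRST(P) = { '(', 'c', 'num' }

A → P A': PREDICT = { '(', 'c', 'num' }

M[A, ')'] is empty (no production applies)

Answer: Empty (error entry)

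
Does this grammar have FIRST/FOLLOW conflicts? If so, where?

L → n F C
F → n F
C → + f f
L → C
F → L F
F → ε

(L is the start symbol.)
Nullable non-terminals: F.
FIRST sets used below: FIRST(L) = { '+', 'n' }

F: nullable alternative(s) F → ε; FOLLOW(F) = { '+' }
  F → n F: FIRST \ {ε} = { 'n' } — disjoint from FOLLOW(F)
  F → L F: FIRST \ {ε} = { '+', 'n' } — overlaps FOLLOW(F) on { '+' }: CONFLICT
  F → ε: FIRST \ {ε} = { } — this is the only nullable alternative, skip

C, L have no nullable alternative, so no FIRST/FOLLOW check is needed there.

So the grammar has 1 FIRST/FOLLOW conflict (marked CONFLICT above).

Answer: Yes. F → L F with FOLLOW(F) on { '+' }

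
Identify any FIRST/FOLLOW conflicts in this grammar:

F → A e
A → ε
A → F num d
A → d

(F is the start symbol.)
Nullable non-terminals: A.
FIRST sets used below: FIRST(F) = { 'd', 'e' }

A: nullable alternative(s) A → ε; FOLLOW(A) = { 'e' }
  A → ε: FIRST \ {ε} = { } — this is the only nullable alternative, skip
  A → F num d: FIRST \ {ε} = { 'd', 'e' } — overlaps FOLLOW(A) on { 'e' }: CONFLICT
  A → d: FIRST \ {ε} = { 'd' } — disjoint from FOLLOW(A)

F has no nullable alternative, so no FIRST/FOLLOW check is needed there.

So the grammar has 1 FIRST/FOLLOW conflict (marked CONFLICT above).

Answer: Yes. A → F num d with FOLLOW(A) on { 'e' }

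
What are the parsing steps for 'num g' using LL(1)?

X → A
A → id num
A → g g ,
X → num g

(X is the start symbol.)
LL(1) parsing maintains a stack (initially the start symbol over $) and the input. At each step: if the stack top is a terminal, match it against the current input token; if it is a non-terminal N, replace it with the RHS of M[N, lookahead] (the unique production whose predict set contains the lookahead).

Stack is shown with the top on the left.

Stack    Input    Action
------------------------
X $      num g $  output X → num g
num g $  num g $  match 'num'
g $      g $      match 'g'
$        $        accept

The string is accepted.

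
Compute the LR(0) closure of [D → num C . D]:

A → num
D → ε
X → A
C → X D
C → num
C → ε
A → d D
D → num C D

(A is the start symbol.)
{ [D → . num C D], [D → .], [D → num C . D] }

To compute CLOSURE, for each item [A → α.Bβ] where B is a non-terminal, add [B → .γ] for all productions B → γ; repeat for the newly added items until nothing changes.

Start with: [D → num C . D]
  [D → num C . D] has the dot before D: add [D → .], [D → . num C D]
No further items can be added.

CLOSURE = { [D → . num C D], [D → .], [D → num C . D] }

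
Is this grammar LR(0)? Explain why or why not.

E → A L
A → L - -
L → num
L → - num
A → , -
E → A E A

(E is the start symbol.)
A grammar is LR(0) if no state in the canonical LR(0) collection has:
  - both a shift item (dot before a terminal) and a complete item (shift-reduce conflict), or
  - two or more complete items (reduce-reduce conflict; the accept item [E' → E .] counts as a complete item here).

Augment with E' → E and build the canonical LR(0) collection (I0 = CLOSURE({[E' → . E]}), then GOTO on every symbol after a dot until no new states appear). It has 14 states:
  I0: { [A → . , -], [A → . L - -], [E → . A E A], [E → . A L], [E' → . E], [L → . - num], [L → . num] }  — shift
  I1: { [A → , . -] }  — shift
  I2: { [L → - . num] }  — shift
  I3: { [A → . , -], [A → . L - -], [E → . A E A], [E → . A L], [E → A . E A], [E → A . L], [L → . - num], [L → . num] }  — shift
  I4: { [E' → E .] }  — accept
  I5: { [A → L . - -] }  — shift
  I6: { [L → num .] }  — reduce
  I7: { [A → L - . -] }  — shift
  I8: { [A → L - - .] }  — reduce
  I9: { [A → . , -], [A → . L - -], [E → A E . A], [L → . - num], [L → . num] }  — shift
  I10: { [A → L . - -], [E → A L .] }  — shift, reduce
  I11: { [E → A E A .] }  — reduce
  I12: { [L → - num .] }  — reduce
  I13: { [A → , - .] }  — reduce

Conflict in state I10:
  Shift-reduce conflict between [E → A L .] and [A → L . - -]
So the grammar is NOT LR(0).

Answer: No. Shift-reduce conflict between [E → A L .] and [A → L . - -]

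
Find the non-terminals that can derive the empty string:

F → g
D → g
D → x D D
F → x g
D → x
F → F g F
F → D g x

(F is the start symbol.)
There are no ε-productions, so no non-terminal can derive ε.
No non-terminals are nullable.

Answer: None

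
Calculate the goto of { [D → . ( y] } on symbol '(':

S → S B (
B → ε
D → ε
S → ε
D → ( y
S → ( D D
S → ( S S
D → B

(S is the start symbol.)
{ [D → ( . y] }

GOTO(I, '(') = CLOSURE({ [A → αX.β] : [A → α.Xβ] ∈ I, X = '(' })

Items with dot before '(', with the dot advanced:
  [D → . ( y] → [D → ( . y]
Closure adds nothing (no advanced item has the dot before a non-terminal).

GOTO = { [D → ( . y] }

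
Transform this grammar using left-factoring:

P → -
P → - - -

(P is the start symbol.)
Left-factoring transforms A → αβ₁ | αβ₂ into A → αA' and A' → β₁ | β₂
(α is the longest common prefix among the alternatives). Repeat until
no nonterminal has two alternatives with a common prefix.

Round 1: P has alternatives sharing prefix '-'. Introduce P': P → - P'
  Add: P' → ε
  Add: P' → - -

No remaining common prefixes — done.

Resulting grammar:
P → - P'
P' → ε
P' → - -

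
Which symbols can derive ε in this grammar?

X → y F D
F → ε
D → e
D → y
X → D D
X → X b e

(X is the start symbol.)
A non-terminal is nullable if it can derive ε (the empty string): either it has an ε-production, or it has a production whose right-hand side consists entirely of nullable non-terminals.

ε-productions: F → ε
So F is immediately nullable.
No further non-terminal can be added: every production for the remaining non-terminals contains a terminal or a non-nullable non-terminal.
Nullable = { 'F' }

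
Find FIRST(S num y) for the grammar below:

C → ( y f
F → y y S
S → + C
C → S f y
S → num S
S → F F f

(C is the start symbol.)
{ '+', 'num', 'y' }

FIRST sets of the non-terminals involved (from the grammar, by fixed-point iteration):
  FIRST(S) = { '+', 'num', 'y' }

To compute FIRST(S num y), process the symbols left to right:
Symbol S is a non-terminal. Add FIRST(S) \ {ε} = { '+', 'num', 'y' }
S is not nullable (ε ∉ FIRST(S)), so stop here.
FIRST(S num y) = { '+', 'num', 'y' }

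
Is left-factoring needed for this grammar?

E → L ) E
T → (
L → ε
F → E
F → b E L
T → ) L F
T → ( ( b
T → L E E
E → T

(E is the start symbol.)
Yes, T has productions with common prefix '('

Left-factoring is needed when two productions for the same non-terminal
share a common prefix on the right-hand side.

Productions for E:
  E → L ) E
  E → T
Productions for T:
  T → (
  T → ) L F
  T → ( ( b
  T → L E E
Productions for F:
  F → E
  F → b E L

Found common prefix '(' in productions for T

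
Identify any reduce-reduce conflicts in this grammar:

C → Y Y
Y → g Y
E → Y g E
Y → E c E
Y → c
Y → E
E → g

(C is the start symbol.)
Augment with C' → C and build the canonical LR(0) collection (I0 = CLOSURE({[C' → . C]}), then GOTO on every symbol after a dot until no new states appear). It has 14 states:
  I0: { [C → . Y Y], [C' → . C], [E → . Y g E], [E → . g], [Y → . E c E], [Y → . E], [Y → . c], [Y → . g Y] }  — shift
  I1: { [C' → C .] }  — accept
  I2: { [Y → E . c E], [Y → E .] }  — shift, reduce
  I3: { [C → Y . Y], [E → . Y g E], [E → . g], [E → Y . g E], [Y → . E c E], [Y → . E], [Y → . c], [Y → . g Y] }  — shift
  I4: { [Y → c .] }  — reduce
  I5: { [E → . Y g E], [E → . g], [E → g .], [Y → . E c E], [Y → . E], [Y → . c], [Y → . g Y], [Y → g . Y] }  — shift, reduce
  I6: { [E → Y . g E], [Y → g Y .] }  — shift, reduce
  I7: { [E → . Y g E], [E → . g], [E → Y g . E], [Y → . E c E], [Y → . E], [Y → . c], [Y → . g Y] }  — shift
  I8: { [E → Y g E .], [Y → E . c E], [Y → E .] }  — shift, 2 reduces
  I9: { [E → Y . g E] }  — shift
  I10: { [E → . Y g E], [E → . g], [Y → . E c E], [Y → . E], [Y → . c], [Y → . g Y], [Y → E c . E] }  — shift
  I11: { [Y → E . c E], [Y → E .], [Y → E c E .] }  — shift, 2 reduces
  I12: { [C → Y Y .], [E → Y . g E] }  — shift, reduce
  I13: { [E → . Y g E], [E → . g], [E → Y g . E], [E → g .], [Y → . E c E], [Y → . E], [Y → . c], [Y → . g Y], [Y → g . Y] }  — shift, reduce

I8 contains complete items [E → Y g E .], [Y → E .] — reduce-reduce conflict.
I11 contains complete items [Y → E .], [Y → E c E .] — reduce-reduce conflict.

Answer: Yes — I8: [E → Y g E .] vs [Y → E .]; I11: [Y → E .] vs [Y → E c E .]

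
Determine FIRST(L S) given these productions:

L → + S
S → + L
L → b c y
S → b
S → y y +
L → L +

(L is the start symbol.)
{ '+', 'b' }

FIRST sets of the non-terminals involved (from the grammar, by fixed-point iteration):
  FIRST(L) = { '+', 'b' }

To compute FIRST(L S), process the symbols left to right:
Symbol L is a non-terminal. Add FIRST(L) \ {ε} = { '+', 'b' }
L is not nullable (ε ∉ FIRST(L)), so stop here.
FIRST(L S) = { '+', 'b' }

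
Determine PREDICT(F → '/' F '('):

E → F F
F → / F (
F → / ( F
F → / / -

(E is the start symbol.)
PREDICT(F → '/' F '(') = (FIRST(RHS) \ {ε}) ∪ (FOLLOW(F) if ε ∈ FIRST(RHS), i.e. RHS ⇒* ε)
FIRST('/' F '(') = { '/' }
ε ∉ FIRST('/' F '('), so FOLLOW(F) is not added.
PREDICT(F → '/' F '(') = { '/' }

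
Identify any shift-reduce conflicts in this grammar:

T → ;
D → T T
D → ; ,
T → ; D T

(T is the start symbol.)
Yes — I1: [T → ; .] vs [D → . ; ,]; I3: [T → ; .] vs [D → . ; ,]

Augment with T' → T and build the canonical LR(0) collection (I0 = CLOSURE({[T' → . T]}), then GOTO on every symbol after a dot until no new states appear). It has 9 states:
  I0: { [T → . ; D T], [T → . ;], [T' → . T] }  — shift
  I1: { [D → . ; ,], [D → . T T], [T → . ; D T], [T → . ;], [T → ; . D T], [T → ; .] }  — shift, reduce
  I2: { [T' → T .] }  — accept
  I3: { [D → . ; ,], [D → . T T], [D → ; . ,], [T → . ; D T], [T → . ;], [T → ; . D T], [T → ; .] }  — shift, reduce
  I4: { [T → . ; D T], [T → . ;], [T → ; D . T] }  — shift
  I5: { [D → T . T], [T → . ; D T], [T → . ;] }  — shift
  I6: { [D → T T .] }  — reduce
  I7: { [T → ; D T .] }  — reduce
  I8: { [D → ; , .] }  — reduce

I1 contains reduce item [T → ; .] and shift items [D → . ; ,], [T → . ;], [T → . ; D T] — shift-reduce conflict.
I3 contains reduce item [T → ; .] and shift items [D → . ; ,], [D → ; . ,], [T → . ;], [T → . ; D T] — shift-reduce conflict.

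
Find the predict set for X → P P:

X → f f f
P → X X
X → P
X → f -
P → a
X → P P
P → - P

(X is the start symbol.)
PREDICT(X → P P) = (FIRST(RHS) \ {ε}) ∪ (FOLLOW(X) if ε ∈ FIRST(RHS), i.e. RHS ⇒* ε)
FIRST(P) = { '-', 'a', 'f' }
FIRST(P P) = { '-', 'a', 'f' }
ε ∉ FIRST(P P), so FOLLOW(X) is not added.
PREDICT(X → P P) = { '-', 'a', 'f' }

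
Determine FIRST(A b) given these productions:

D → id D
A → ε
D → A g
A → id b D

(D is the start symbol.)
{ 'b', 'id' }

FIRST sets of the non-terminals involved (from the grammar, by fixed-point iteration):
  FIRST(A) = { 'id', ε }

To compute FIRST(A b), process the symbols left to right:
Symbol A is a non-terminal. Add FIRST(A) \ {ε} = { 'id' }
A is nullable (ε ∈ FIRST(A)), continue to the next symbol.
Symbol b is a terminal. Add 'b' and stop.
FIRST(A b) = { 'b', 'id' }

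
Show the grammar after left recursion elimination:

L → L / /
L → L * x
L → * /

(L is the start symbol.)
L → * / L'
L' → / / L'
L' → * x L'
L' → ε

L is directly left-recursive. The standard transformation for
  A → A α₁ | ... | A α_m | β₁ | ... | β_n
is
  A  → β₁ A' | ... | β_n A'
  A' → α₁ A' | ... | α_m A' | ε

L → * / becomes L → * / L'
L → L / / becomes L' → / / L'
L → L * x becomes L' → * x L'
Add L' → ε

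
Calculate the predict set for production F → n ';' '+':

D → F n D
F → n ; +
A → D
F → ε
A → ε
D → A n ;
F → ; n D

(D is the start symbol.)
PREDICT(F → n ';' '+') = (FIRST(RHS) \ {ε}) ∪ (FOLLOW(F) if ε ∈ FIRST(RHS), i.e. RHS ⇒* ε)
FIRST(n ';' '+') = { 'n' }
ε ∉ FIRST(n ';' '+'), so FOLLOW(F) is not added.
PREDICT(F → n ';' '+') = { 'n' }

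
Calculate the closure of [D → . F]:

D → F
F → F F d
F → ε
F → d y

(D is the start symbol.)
{ [D → . F], [F → . F F d], [F → . d y], [F → .] }

To compute CLOSURE, for each item [A → α.Bβ] where B is a non-terminal, add [B → .γ] for all productions B → γ; repeat for the newly added items until nothing changes.

Start with: [D → . F]
  [D → . F] has the dot before F: add [F → . F F d], [F → .], [F → . d y]
No further items can be added.

CLOSURE = { [D → . F], [F → . F F d], [F → . d y], [F → .] }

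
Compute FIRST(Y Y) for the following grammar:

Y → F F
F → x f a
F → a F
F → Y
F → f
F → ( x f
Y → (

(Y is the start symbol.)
FIRST sets of the non-terminals involved (from the grammar, by fixed-point iteration):
  FIRST(Y) = { '(', 'a', 'f', 'x' }

To compute FIRST(Y Y), process the symbols left to right:
Symbol Y is a non-terminal. Add FIRST(Y) \ {ε} = { '(', 'a', 'f', 'x' }
Y is not nullable (ε ∉ FIRST(Y)), so stop here.
FIRST(Y Y) = { '(', 'a', 'f', 'x' }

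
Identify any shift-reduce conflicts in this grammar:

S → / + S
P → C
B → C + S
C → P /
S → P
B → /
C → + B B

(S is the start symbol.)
Yes — I4: [S → P .] vs [C → P . /]; I11: [P → C .] vs [B → C . + S]

A shift-reduce conflict occurs when an LR(0) state has both:
  - a complete (reduce) item [A → α .] (dot at the end), and
  - a shift item [B → β . c γ] (dot before a terminal).

Augment with S' → S and build the canonical LR(0) collection (I0 = CLOSURE({[S' → . S]}), then GOTO on every symbol after a dot until no new states appear). It has 16 states:
  I0: { [C → . + B B], [C → . P /], [P → . C], [S → . / + S], [S → . P], [S' → . S] }  — shift
  I1: { [B → . /], [B → . C + S], [C → + . B B], [C → . + B B], [C → . P /], [P → . C] }  — shift
  I2: { [S → / . + S] }  — shift
  I3: { [P → C .] }  — reduce
  I4: { [C → P . /], [S → P .] }  — shift, reduce
  I5: { [S' → S .] }  — accept
  I6: { [C → P / .] }  — reduce
  I7: { [C → . + B B], [C → . P /], [P → . C], [S → . / + S], [S → . P], [S → / + . S] }  — shift
  I8: { [S → / + S .] }  — reduce
  I9: { [B → / .] }  — reduce
  I10: { [B → . /], [B → . C + S], [C → + B . B], [C → . + B B], [C → . P /], [P → . C] }  — shift
  I11: { [B → C . + S], [P → C .] }  — shift, reduce
  I12: { [C → P . /] }  — shift
  I13: { [B → C + . S], [C → . + B B], [C → . P /], [P → . C], [S → . / + S], [S → . P] }  — shift
  I14: { [B → C + S .] }  — reduce
  I15: { [C → + B B .] }  — reduce

I4 contains reduce item [S → P .] and shift item [C → P . /] — shift-reduce conflict.
I11 contains reduce item [P → C .] and shift item [B → C . + S] — shift-reduce conflict.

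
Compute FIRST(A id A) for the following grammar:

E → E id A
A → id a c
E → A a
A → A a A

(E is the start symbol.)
{ 'id' }

FIRST sets of the non-terminals involved (from the grammar, by fixed-point iteration):
  FIRST(A) = { 'id' }

To compute FIRST(A id A), process the symbols left to right:
Symbol A is a non-terminal. Add FIRST(A) \ {ε} = { 'id' }
A is not nullable (ε ∉ FIRST(A)), so stop here.
FIRST(A id A) = { 'id' }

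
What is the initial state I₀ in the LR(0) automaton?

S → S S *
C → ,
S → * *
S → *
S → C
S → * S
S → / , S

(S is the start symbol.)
{ [C → . ,], [S → . * *], [S → . * S], [S → . *], [S → . / , S], [S → . C], [S → . S S *], [S' → . S] }

First, augment the grammar with S' → S
I₀ = CLOSURE({ [S' → . S] }):
  [S' → . S] has the dot before S: add [S → . S S *], [S → . * *], [S → . *], [S → . C], [S → . * S], [S → . / , S]
  [S → . C] has the dot before C: add [C → . ,]
No further items can be added.

I₀ = { [C → . ,], [S → . * *], [S → . * S], [S → . *], [S → . / , S], [S → . C], [S → . S S *], [S' → . S] }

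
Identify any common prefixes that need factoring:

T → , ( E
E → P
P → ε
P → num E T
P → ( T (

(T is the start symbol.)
Left-factoring is needed when two productions for the same non-terminal
share a common prefix on the right-hand side.

Productions for P:
  P → ε
  P → num E T
  P → ( T (

No common prefixes found.

Answer: No, left-factoring is not needed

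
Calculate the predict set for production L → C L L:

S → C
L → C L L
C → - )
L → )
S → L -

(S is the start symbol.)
PREDICT(L → C L L) = (FIRST(RHS) \ {ε}) ∪ (FOLLOW(L) if ε ∈ FIRST(RHS), i.e. RHS ⇒* ε)
FIRST(C) = { '-' }
FIRST(C L L) = { '-' }
ε ∉ FIRST(C L L), so FOLLOW(L) is not added.
PREDICT(L → C L L) = { '-' }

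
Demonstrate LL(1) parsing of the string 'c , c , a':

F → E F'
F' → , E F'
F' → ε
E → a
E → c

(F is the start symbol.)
LL(1) parsing maintains a stack (initially the start symbol over $) and the input. At each step: if the stack top is a terminal, match it against the current input token; if it is a non-terminal N, replace it with the RHS of M[N, lookahead] (the unique production whose predict set contains the lookahead).

Stack is shown with the top on the left.

Stack     Input        Action
-----------------------------
F $       c , c , a $  output F → E F'
E F' $    c , c , a $  output E → c
c F' $    c , c , a $  match 'c'
F' $      , c , a $    output F' → , E F'
, E F' $  , c , a $    match ','
E F' $    c , a $      output E → c
c F' $    c , a $      match 'c'
F' $      , a $        output F' → , E F'
, E F' $  , a $        match ','
E F' $    a $          output E → a
a F' $    a $          match 'a'
F' $      $            output F' → ε
$         $            accept

The string is accepted.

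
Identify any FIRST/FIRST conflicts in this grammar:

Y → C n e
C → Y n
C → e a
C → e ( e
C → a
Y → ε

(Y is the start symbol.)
Yes. C → Y n / C → e a on { 'e' }; C → Y n / C → e '(' e on { 'e' }; C → Y n / C → a on { 'a' }; C → e a / C → e '(' e on { 'e' }

A FIRST/FIRST conflict occurs when two productions N → α and N → β for the same non-terminal have FIRST(α) ∩ FIRST(β) ≠ ∅ (with ε ∈ FIRST of a nullable right-hand side, so two nullable alternatives also conflict).

FIRST sets of the non-terminals at (or reachable through a nullable prefix from) the front of some alternative:
  FIRST(C) = { 'a', 'e', 'n' }
  FIRST(Y) = { 'a', 'e', 'n', ε }

Productions for Y:
  Y → C n e: FIRST = { 'a', 'e', 'n' }
  Y → ε: FIRST = { ε }
Productions for C:
  C → Y n: FIRST = { 'a', 'e', 'n' }
  C → e a: FIRST = { 'e' }
  C → e ( e: FIRST = { 'e' }
  C → a: FIRST = { 'a' }

Conflict for C: C → Y n and C → e a
  Overlap: { 'e' }
Conflict for C: C → Y n and C → e ( e
  Overlap: { 'e' }
Conflict for C: C → Y n and C → a
  Overlap: { 'a' }
Conflict for C: C → e a and C → e ( e
  Overlap: { 'e' }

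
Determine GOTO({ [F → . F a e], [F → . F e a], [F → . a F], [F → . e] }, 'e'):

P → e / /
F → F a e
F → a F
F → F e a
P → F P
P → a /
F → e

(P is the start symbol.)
GOTO(I, 'e') = CLOSURE({ [A → αX.β] : [A → α.Xβ] ∈ I, X = 'e' })

Items with dot before 'e', with the dot advanced:
  [F → . e] → [F → e .]
Closure adds nothing (no advanced item has the dot before a non-terminal).

GOTO = { [F → e .] }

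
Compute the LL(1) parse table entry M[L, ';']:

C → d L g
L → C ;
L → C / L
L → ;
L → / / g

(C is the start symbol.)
To find M[L, ';'], we find productions for L where ';' is in the predict set (PREDICT(N → α) = (FIRST(α) \ {ε}) ∪ (FOLLOW(N) if α ⇒* ε)).

Relevant sets:
  FIRST(C) = { 'd' }

L → C ;: PREDICT = { 'd' }
L → C / L: PREDICT = { 'd' }
L → ;: PREDICT = { ';' }
  ';' is in predict set, so this production goes in M[L, ';']
L → / / g: PREDICT = { '/' }

M[L, ';'] = L → ;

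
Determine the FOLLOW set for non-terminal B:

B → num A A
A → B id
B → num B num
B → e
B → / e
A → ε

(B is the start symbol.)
{ $, 'id', 'num' }

To compute FOLLOW(B), find every occurrence of B on a right-hand side N → α B β: add FIRST(β) \ {ε}, and if β is empty or nullable also add FOLLOW(N). Iterate to a fixed point.

B is the start symbol, so $ ∈ FOLLOW(B).
In A → B id: B is followed by id, add FIRST(id) \ {ε} = { 'id' }
In B → num B num: B is followed by num, add FIRST(num) \ {ε} = { 'num' }

Taking the union: FOLLOW(B) = { $, 'id', 'num' }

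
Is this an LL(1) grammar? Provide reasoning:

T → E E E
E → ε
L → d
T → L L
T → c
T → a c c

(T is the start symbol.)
Yes, the grammar is LL(1).

Relevant sets:
  FIRST(E) = { ε }
  FIRST(L) = { 'd' }
  FOLLOW(T) = { $ }

For T:
  PREDICT(T → E E E) = { $ }
  PREDICT(T → L L) = { 'd' }
  PREDICT(T → c) = { 'c' }
  PREDICT(T → a c c) = { 'a' }
E, L have a single production, so nothing to check there.

All predict sets are disjoint. The grammar IS LL(1).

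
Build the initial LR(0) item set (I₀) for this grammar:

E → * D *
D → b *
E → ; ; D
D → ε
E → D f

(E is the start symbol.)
First, augment the grammar with E' → E
I₀ = CLOSURE({ [E' → . E] }):
  [E' → . E] has the dot before E: add [E → . * D *], [E → . ; ; D], [E → . D f]
  [E → . D f] has the dot before D: add [D → . b *], [D → .]
No further items can be added.

I₀ = { [D → . b *], [D → .], [E → . * D *], [E → . ; ; D], [E → . D f], [E' → . E] }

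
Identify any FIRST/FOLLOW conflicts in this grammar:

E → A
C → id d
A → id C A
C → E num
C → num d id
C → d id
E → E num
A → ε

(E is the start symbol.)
Yes. E → E num with FOLLOW(E) on { 'num' }

Nullable non-terminals: A, E.
FIRST sets used below: FIRST(A) = { 'id', ε }, FIRST(E) = { 'id', 'num', ε }

A: nullable alternative(s) A → ε; FOLLOW(A) = { $, 'num' }
  A → id C A: FIRST \ {ε} = { 'id' } — disjoint from FOLLOW(A)
  A → ε: FIRST \ {ε} = { } — this is the only nullable alternative, skip

E: nullable alternative(s) E → A; FOLLOW(E) = { $, 'num' }
  E → A: FIRST \ {ε} = { 'id' } — this is the only nullable alternative, skip
  E → E num: FIRST \ {ε} = { 'id', 'num' } — overlaps FOLLOW(E) on { 'num' }: CONFLICT

C has no nullable alternative, so no FIRST/FOLLOW check is needed there.

So the grammar has 1 FIRST/FOLLOW conflict (marked CONFLICT above).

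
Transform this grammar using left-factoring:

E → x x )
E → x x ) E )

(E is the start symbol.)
Left-factoring transforms A → αβ₁ | αβ₂ into A → αA' and A' → β₁ | β₂
(α is the longest common prefix among the alternatives). Repeat until
no nonterminal has two alternatives with a common prefix.

Round 1: E has alternatives sharing prefix 'x x )'. Introduce E': E → x x ) E'
  Add: E' → ε
  Add: E' → E )

No remaining common prefixes — done.

Resulting grammar:
E → x x ) E'
E' → ε
E' → E )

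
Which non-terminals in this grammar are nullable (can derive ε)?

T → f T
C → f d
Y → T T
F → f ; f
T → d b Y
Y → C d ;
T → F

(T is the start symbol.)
None

There are no ε-productions, so no non-terminal can derive ε.
No non-terminals are nullable.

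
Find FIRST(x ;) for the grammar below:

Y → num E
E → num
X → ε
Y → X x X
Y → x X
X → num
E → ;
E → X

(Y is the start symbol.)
To compute FIRST(x ;), process the symbols left to right:
Symbol x is a terminal. Add 'x' and stop.
FIRST(x ;) = { 'x' }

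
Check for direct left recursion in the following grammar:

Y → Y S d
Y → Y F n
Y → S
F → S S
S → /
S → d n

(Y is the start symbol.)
Direct left recursion occurs when N → N α for some non-terminal N (the right-hand side begins with the left-hand side itself).

Y → Y S d: LEFT RECURSIVE (starts with Y)
Y → Y F n: LEFT RECURSIVE (starts with Y)
Y → S: starts with S
F → S S: starts with S
S → /: starts with '/'
S → d n: starts with d

The grammar has direct left recursion on: Y.

Answer: Yes, Y is left-recursive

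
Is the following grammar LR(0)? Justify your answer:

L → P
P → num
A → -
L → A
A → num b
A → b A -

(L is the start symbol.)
Augment with L' → L and build the canonical LR(0) collection (I0 = CLOSURE({[L' → . L]}), then GOTO on every symbol after a dot until no new states appear). It has 11 states:
  I0: { [A → . -], [A → . b A -], [A → . num b], [L → . A], [L → . P], [L' → . L], [P → . num] }  — shift
  I1: { [A → - .] }  — reduce
  I2: { [L → A .] }  — reduce
  I3: { [L' → L .] }  — accept
  I4: { [L → P .] }  — reduce
  I5: { [A → . -], [A → . b A -], [A → . num b], [A → b . A -] }  — shift
  I6: { [A → num . b], [P → num .] }  — shift, reduce
  I7: { [A → num b .] }  — reduce
  I8: { [A → b A . -] }  — shift
  I9: { [A → num . b] }  — shift
  I10: { [A → b A - .] }  — reduce

Conflict in state I6:
  Shift-reduce conflict between [P → num .] and [A → num . b]
So the grammar is NOT LR(0).

Answer: No. Shift-reduce conflict between [P → num .] and [A → num . b]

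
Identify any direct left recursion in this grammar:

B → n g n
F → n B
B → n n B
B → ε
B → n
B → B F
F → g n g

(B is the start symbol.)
B → n g n: starts with n
F → n B: starts with n
B → n n B: starts with n
B → ε: starts with ε
B → n: starts with n
B → B F: LEFT RECURSIVE (starts with B)
F → g n g: starts with g

The grammar has direct left recursion on: B.

Answer: Yes, B is left-recursive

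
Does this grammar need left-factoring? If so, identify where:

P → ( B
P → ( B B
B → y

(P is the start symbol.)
Left-factoring is needed when two productions for the same non-terminal
share a common prefix on the right-hand side.

Productions for P:
  P → ( B
  P → ( B B

Found common prefix '( B' in productions for P

Answer: Yes, P has productions with common prefix '( B'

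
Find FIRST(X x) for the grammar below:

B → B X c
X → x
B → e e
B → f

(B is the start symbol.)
FIRST sets of the non-terminals involved (from the grammar, by fixed-point iteration):
  FIRST(X) = { 'x' }

To compute FIRST(X x), process the symbols left to right:
Symbol X is a non-terminal. Add FIRST(X) \ {ε} = { 'x' }
X is not nullable (ε ∉ FIRST(X)), so stop here.
FIRST(X x) = { 'x' }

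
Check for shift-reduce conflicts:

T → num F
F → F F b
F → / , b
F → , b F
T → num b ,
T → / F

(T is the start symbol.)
Yes — I6: [T → num F .] vs [F → . , b F]; I14: [F → , b F .] vs [F → . , b F]; I15: [T → / F .] vs [F → . , b F]

A shift-reduce conflict occurs when an LR(0) state has both:
  - a complete (reduce) item [A → α .] (dot at the end), and
  - a shift item [B → β . c γ] (dot before a terminal).

Augment with T' → T and build the canonical LR(0) collection (I0 = CLOSURE({[T' → . T]}), then GOTO on every symbol after a dot until no new states appear). It has 16 states:
  I0: { [T → . / F], [T → . num F], [T → . num b ,], [T' → . T] }  — shift
  I1: { [F → . , b F], [F → . / , b], [F → . F F b], [T → / . F] }  — shift
  I2: { [T' → T .] }  — accept
  I3: { [F → . , b F], [F → . / , b], [F → . F F b], [T → num . F], [T → num . b ,] }  — shift
  I4: { [F → , . b F] }  — shift
  I5: { [F → / . , b] }  — shift
  I6: { [F → . , b F], [F → . / , b], [F → . F F b], [F → F . F b], [T → num F .] }  — shift, reduce
  I7: { [T → num b . ,] }  — shift
  I8: { [T → num b , .] }  — reduce
  I9: { [F → . , b F], [F → . / , b], [F → . F F b], [F → F . F b], [F → F F . b] }  — shift
  I10: { [F → F F b .] }  — reduce
  I11: { [F → / , . b] }  — shift
  I12: { [F → / , b .] }  — reduce
  I13: { [F → , b . F], [F → . , b F], [F → . / , b], [F → . F F b] }  — shift
  I14: { [F → , b F .], [F → . , b F], [F → . / , b], [F → . F F b], [F → F . F b] }  — shift, reduce
  I15: { [F → . , b F], [F → . / , b], [F → . F F b], [F → F . F b], [T → / F .] }  — shift, reduce

I6 contains reduce item [T → num F .] and shift items [F → . , b F], [F → . / , b] — shift-reduce conflict.
I14 contains reduce item [F → , b F .] and shift items [F → . , b F], [F → . / , b] — shift-reduce conflict.
I15 contains reduce item [T → / F .] and shift items [F → . , b F], [F → . / , b] — shift-reduce conflict.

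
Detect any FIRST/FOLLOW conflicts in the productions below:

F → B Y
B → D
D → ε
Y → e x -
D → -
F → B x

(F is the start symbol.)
Nullable non-terminals: B, D.
B has a nullable alternative but only one production, so nothing to check.

D: nullable alternative(s) D → ε; FOLLOW(D) = { 'e', 'x' }
  D → ε: FIRST \ {ε} = { } — this is the only nullable alternative, skip
  D → -: FIRST \ {ε} = { '-' } — disjoint from FOLLOW(D)

F, Y have no nullable alternative, so no FIRST/FOLLOW check is needed there.

No FIRST/FOLLOW conflicts found.

Answer: No FIRST/FOLLOW conflicts.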